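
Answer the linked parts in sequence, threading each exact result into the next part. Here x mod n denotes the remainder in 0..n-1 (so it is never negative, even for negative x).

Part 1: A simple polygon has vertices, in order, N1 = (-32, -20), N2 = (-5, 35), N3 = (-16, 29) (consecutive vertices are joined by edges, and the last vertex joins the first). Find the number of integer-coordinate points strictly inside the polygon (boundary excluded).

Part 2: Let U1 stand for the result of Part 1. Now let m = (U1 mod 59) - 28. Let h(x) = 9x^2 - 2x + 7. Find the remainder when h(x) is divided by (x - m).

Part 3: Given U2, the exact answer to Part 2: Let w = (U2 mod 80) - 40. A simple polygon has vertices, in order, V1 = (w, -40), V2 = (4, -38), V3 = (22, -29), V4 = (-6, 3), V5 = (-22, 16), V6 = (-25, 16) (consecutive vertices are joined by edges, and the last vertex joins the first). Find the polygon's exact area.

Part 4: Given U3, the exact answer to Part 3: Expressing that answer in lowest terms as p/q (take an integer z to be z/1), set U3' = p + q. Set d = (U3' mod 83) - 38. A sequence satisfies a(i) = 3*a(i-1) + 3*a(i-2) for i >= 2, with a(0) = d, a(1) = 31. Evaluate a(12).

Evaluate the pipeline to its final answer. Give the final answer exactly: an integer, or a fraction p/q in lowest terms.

17020692

Part 1: cross terms: (-32*35 - -5*-20)=-1220, (-5*29 - -16*35)=415, (-16*-20 - -32*29)=1248; twice the area = |443| = 443; area = 443/2; boundary points = 1 + 1 + 1 = 3; strictly interior points = area - boundary/2 + 1 = 221; answer 221
Part 2: U1 = 221; m = 16; remainder = value at the root: 9*(16)^2 - 2*(16)^1 + 7 = (2304) + (-32) + (7) = 2279; answer 2279
Part 3: U2 = 2279; w = -1; cross terms: (-1*-38 - 4*-40)=198, (4*-29 - 22*-38)=720, (22*3 - -6*-29)=-108, (-6*16 - -22*3)=-30, (-22*16 - -25*16)=48, (-25*-40 - -1*16)=1016; twice the area = |1844| = 1844; area = 922; answer 922
Part 4: U3 = 922; threaded value p + q = 923; d = -28; a(2) = 3*(31) + 3*(-28) = 9; iterating: a(2)=9, a(3)=120, a(4)=387, a(5)=1521, a(6)=5724, a(7)=21735, a(8)=82377, a(9)=312336, a(10)=1184139, a(11)=4489425, a(12)=17020692; answer 17020692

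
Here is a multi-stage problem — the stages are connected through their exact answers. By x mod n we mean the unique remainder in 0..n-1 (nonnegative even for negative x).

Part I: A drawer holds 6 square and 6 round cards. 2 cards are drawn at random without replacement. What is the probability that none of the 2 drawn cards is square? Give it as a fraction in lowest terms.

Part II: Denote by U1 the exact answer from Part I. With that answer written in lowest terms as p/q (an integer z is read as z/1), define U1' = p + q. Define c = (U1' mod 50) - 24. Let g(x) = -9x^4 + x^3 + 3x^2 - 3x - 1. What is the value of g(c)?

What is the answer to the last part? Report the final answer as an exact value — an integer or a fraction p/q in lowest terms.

Part I: total draws C(12,2) = 66; favorable C(6,2) = 15; P = 5/22; answer 5/22
Part II: U1 = 5/22; threaded value p + q = 27; c = 3; -9*(3)^4 + 1*(3)^3 + 3*(3)^2 - 3*(3)^1 - 1 = (-729) + (27) + (27) + (-9) + (-1) = -685; answer -685

-685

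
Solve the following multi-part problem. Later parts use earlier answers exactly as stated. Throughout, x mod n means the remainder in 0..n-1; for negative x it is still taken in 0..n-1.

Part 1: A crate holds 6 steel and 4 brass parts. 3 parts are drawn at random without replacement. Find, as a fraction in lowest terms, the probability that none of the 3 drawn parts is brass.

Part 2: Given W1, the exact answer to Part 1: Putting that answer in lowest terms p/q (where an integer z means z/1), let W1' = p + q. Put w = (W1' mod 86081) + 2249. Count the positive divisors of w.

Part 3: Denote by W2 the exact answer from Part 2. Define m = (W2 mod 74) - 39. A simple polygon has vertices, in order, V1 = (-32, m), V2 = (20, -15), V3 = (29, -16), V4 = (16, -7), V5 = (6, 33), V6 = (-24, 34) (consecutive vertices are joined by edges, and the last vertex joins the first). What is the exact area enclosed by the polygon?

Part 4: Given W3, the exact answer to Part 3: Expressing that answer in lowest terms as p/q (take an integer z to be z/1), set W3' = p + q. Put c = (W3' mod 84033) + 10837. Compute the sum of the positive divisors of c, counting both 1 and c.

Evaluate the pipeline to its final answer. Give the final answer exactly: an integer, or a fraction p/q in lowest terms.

Part 1: total draws C(10,3) = 120; favorable C(6,3) = 20; P = 1/6; answer 1/6
Part 2: W1 = 1/6; threaded value p + q = 7; w = 2256; 2256 = 2^4 * 3 * 47; number of divisors = (4+1) * (1+1) * (1+1) = 20; answer 20
Part 3: W2 = 20; m = -19; cross terms: (-32*-15 - 20*-19)=860, (20*-16 - 29*-15)=115, (29*-7 - 16*-16)=53, (16*33 - 6*-7)=570, (6*34 - -24*33)=996, (-24*-19 - -32*34)=1544; twice the area = |4138| = 4138; area = 2069; answer 2069
Part 4: W3 = 2069; threaded value p + q = 2070; c = 12907; 12907 is prime, so its only divisors are 1 and 12907; sigma = 1 + 12907 = 12908; answer 12908

12908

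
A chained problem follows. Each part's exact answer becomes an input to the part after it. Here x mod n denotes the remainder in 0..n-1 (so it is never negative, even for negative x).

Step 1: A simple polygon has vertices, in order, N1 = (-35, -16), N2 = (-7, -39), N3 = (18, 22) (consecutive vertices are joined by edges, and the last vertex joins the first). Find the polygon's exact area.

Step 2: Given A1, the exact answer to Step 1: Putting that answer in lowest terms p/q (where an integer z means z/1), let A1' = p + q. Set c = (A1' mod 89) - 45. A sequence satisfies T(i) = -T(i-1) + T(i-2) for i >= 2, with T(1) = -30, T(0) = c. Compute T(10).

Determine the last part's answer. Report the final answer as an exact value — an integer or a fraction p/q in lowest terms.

2160

Step 1: cross terms: (-35*-39 - -7*-16)=1253, (-7*22 - 18*-39)=548, (18*-16 - -35*22)=482; twice the area = |2283| = 2283; area = 2283/2; answer 2283/2
Step 2: A1 = 2283/2; threaded value p + q = 2285; c = 15; T(2) = -1*(-30) + 1*(15) = 45; iterating: T(2)=45, T(3)=-75, T(4)=120, T(5)=-195, T(6)=315, T(7)=-510, T(8)=825, T(9)=-1335, T(10)=2160; answer 2160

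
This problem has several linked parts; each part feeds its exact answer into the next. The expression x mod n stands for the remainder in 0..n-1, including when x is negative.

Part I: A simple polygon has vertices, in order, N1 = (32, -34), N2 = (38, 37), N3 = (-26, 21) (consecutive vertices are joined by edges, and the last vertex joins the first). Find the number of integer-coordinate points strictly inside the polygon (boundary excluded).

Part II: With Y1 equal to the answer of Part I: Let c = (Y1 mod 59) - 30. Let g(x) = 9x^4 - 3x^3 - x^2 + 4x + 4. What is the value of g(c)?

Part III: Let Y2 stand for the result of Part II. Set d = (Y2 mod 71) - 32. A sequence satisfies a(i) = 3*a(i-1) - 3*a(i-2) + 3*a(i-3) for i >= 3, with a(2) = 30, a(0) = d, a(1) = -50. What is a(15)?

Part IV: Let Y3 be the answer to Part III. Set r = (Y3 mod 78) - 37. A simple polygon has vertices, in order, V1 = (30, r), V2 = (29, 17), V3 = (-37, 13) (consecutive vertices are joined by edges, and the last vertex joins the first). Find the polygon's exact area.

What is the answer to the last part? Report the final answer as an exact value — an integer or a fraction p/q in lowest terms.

Part I: cross terms: (32*37 - 38*-34)=2476, (38*21 - -26*37)=1760, (-26*-34 - 32*21)=212; twice the area = |4448| = 4448; area = 2224; boundary points = 1 + 16 + 1 = 18; strictly interior points = area - boundary/2 + 1 = 2216; answer 2216
Part II: Y1 = 2216; c = 3; 9*(3)^4 - 3*(3)^3 - 1*(3)^2 + 4*(3)^1 + 4 = (729) + (-81) + (-9) + (12) + (4) = 655; answer 655
Part III: Y2 = 655; d = -16; a(3) = 3*(30) - 3*(-50) + 3*(-16) = 192; iterating: a(3)=192, a(4)=336, a(5)=522, a(6)=1134, a(7)=2844, a(8)=6696, a(9)=14958, a(10)=33318, a(11)=75168, a(12)=170424, a(13)=385722, a(14)=871398, a(15)=1968300; answer 1968300
Part IV: Y3 = 1968300; r = 11; cross terms: (30*17 - 29*11)=191, (29*13 - -37*17)=1006, (-37*11 - 30*13)=-797; twice the area = |400| = 400; area = 200; answer 200

200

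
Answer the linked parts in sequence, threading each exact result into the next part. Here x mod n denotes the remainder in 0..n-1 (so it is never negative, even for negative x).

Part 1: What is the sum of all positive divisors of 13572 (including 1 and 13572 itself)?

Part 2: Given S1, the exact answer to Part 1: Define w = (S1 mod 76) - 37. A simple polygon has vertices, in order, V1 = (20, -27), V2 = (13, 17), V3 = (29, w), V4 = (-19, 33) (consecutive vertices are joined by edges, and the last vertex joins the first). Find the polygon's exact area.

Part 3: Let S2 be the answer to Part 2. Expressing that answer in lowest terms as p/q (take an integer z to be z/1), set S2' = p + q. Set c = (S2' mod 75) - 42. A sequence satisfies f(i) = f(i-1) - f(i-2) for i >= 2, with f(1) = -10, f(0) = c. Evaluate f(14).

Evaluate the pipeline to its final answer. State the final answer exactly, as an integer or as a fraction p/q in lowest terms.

Part 1: 13572 = 2^2 * 3^2 * 13 * 29; sigma = (1 + 2 + 4) * (1 + 3 + 9) * (1 + 13) * (1 + 29) = 7 * 13 * 14 * 30 = 38220; answer 38220
Part 2: S1 = 38220; w = 31; cross terms: (20*17 - 13*-27)=691, (13*31 - 29*17)=-90, (29*33 - -19*31)=1546, (-19*-27 - 20*33)=-147; twice the area = |2000| = 2000; area = 1000; answer 1000
Part 3: S2 = 1000; threaded value p + q = 1001; c = -16; f(2) = 1*(-10) - 1*(-16) = 6; iterating: f(2)=6, f(3)=16, f(4)=10, f(5)=-6, f(6)=-16, f(7)=-10, f(8)=6, f(9)=16, f(10)=10, f(11)=-6, f(12)=-16, f(13)=-10, f(14)=6; answer 6

6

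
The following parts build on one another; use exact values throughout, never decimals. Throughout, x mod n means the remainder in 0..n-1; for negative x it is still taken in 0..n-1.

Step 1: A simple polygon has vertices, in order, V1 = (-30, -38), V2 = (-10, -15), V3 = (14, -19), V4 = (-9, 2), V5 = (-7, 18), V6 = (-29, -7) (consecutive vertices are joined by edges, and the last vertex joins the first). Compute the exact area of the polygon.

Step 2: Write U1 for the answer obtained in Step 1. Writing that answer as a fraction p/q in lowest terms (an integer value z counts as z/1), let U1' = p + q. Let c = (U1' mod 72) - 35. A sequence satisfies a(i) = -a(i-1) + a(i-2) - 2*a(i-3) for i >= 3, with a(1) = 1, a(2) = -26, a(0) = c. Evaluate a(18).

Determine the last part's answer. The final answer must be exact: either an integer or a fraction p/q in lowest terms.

Step 1: cross terms: (-30*-15 - -10*-38)=70, (-10*-19 - 14*-15)=400, (14*2 - -9*-19)=-143, (-9*18 - -7*2)=-148, (-7*-7 - -29*18)=571, (-29*-38 - -30*-7)=892; twice the area = |1642| = 1642; area = 821; answer 821
Step 2: U1 = 821; threaded value p + q = 822; c = -5; a(3) = -1*(-26) + 1*(1) - 2*(-5) = 37; iterating: a(3)=37, a(4)=-65, a(5)=154, a(6)=-293, a(7)=577, a(8)=-1178, a(9)=2341, a(10)=-4673, a(11)=9370, a(12)=-18725, a(13)=37441, a(14)=-74906, a(15)=149797, a(16)=-299585, a(17)=599194, a(18)=-1198373; answer -1198373

-1198373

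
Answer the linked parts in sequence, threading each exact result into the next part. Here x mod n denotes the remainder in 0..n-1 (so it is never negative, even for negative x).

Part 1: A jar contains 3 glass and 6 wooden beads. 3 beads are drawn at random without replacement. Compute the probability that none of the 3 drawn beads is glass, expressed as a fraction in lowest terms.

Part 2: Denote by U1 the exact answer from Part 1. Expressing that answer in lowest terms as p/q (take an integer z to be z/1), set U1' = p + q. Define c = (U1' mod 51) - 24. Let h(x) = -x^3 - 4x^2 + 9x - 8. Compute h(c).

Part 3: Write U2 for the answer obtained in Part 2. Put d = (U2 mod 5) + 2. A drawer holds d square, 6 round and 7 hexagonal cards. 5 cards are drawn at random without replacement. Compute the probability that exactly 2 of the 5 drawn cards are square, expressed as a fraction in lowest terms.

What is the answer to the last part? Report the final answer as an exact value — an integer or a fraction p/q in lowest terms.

11/56

Part 1: total draws C(9,3) = 84; favorable C(6,3) = 20; P = 5/21; answer 5/21
Part 2: U1 = 5/21; threaded value p + q = 26; c = 2; -1*(2)^3 - 4*(2)^2 + 9*(2)^1 - 8 = (-8) + (-16) + (18) + (-8) = -14; answer -14
Part 3: U2 = -14; d = 3; total draws C(16,5) = 4368; favorable C(3,2)*C(13,3) = 858; P = 11/56; answer 11/56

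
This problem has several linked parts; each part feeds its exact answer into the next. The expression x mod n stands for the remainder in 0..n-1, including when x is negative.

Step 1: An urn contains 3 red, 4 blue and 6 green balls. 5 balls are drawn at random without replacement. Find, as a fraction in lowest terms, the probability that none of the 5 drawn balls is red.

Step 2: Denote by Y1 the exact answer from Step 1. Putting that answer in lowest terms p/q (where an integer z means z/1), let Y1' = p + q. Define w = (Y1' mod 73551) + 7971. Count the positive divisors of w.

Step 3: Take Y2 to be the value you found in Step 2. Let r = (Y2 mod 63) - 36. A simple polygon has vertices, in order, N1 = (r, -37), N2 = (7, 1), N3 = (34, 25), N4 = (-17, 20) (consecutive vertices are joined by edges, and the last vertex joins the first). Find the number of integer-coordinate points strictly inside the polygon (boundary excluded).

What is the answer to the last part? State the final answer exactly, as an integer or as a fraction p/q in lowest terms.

Step 1: total draws C(13,5) = 1287; favorable C(10,5) = 252; P = 28/143; answer 28/143
Step 2: Y1 = 28/143; threaded value p + q = 171; w = 8142; 8142 = 2 * 3 * 23 * 59; number of divisors = (1+1) * (1+1) * (1+1) * (1+1) = 16; answer 16
Step 3: Y2 = 16; r = -20; cross terms: (-20*1 - 7*-37)=239, (7*25 - 34*1)=141, (34*20 - -17*25)=1105, (-17*-37 - -20*20)=1029; twice the area = |2514| = 2514; area = 1257; boundary points = 1 + 3 + 1 + 3 = 8; strictly interior points = area - boundary/2 + 1 = 1254; answer 1254

1254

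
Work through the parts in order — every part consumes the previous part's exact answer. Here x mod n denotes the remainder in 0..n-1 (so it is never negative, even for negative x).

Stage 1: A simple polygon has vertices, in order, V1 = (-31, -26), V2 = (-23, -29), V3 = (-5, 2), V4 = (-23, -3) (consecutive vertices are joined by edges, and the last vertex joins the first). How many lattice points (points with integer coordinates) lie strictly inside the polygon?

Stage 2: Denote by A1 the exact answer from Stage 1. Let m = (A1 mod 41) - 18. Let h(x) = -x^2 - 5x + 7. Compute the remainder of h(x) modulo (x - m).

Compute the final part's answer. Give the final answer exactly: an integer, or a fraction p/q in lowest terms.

Stage 1: cross terms: (-31*-29 - -23*-26)=301, (-23*2 - -5*-29)=-191, (-5*-3 - -23*2)=61, (-23*-26 - -31*-3)=505; twice the area = |676| = 676; area = 338; boundary points = 1 + 1 + 1 + 1 = 4; strictly interior points = area - boundary/2 + 1 = 337; answer 337
Stage 2: A1 = 337; m = -9; remainder = value at the root: -1*(-9)^2 - 5*(-9)^1 + 7 = (-81) + (45) + (7) = -29; answer -29

-29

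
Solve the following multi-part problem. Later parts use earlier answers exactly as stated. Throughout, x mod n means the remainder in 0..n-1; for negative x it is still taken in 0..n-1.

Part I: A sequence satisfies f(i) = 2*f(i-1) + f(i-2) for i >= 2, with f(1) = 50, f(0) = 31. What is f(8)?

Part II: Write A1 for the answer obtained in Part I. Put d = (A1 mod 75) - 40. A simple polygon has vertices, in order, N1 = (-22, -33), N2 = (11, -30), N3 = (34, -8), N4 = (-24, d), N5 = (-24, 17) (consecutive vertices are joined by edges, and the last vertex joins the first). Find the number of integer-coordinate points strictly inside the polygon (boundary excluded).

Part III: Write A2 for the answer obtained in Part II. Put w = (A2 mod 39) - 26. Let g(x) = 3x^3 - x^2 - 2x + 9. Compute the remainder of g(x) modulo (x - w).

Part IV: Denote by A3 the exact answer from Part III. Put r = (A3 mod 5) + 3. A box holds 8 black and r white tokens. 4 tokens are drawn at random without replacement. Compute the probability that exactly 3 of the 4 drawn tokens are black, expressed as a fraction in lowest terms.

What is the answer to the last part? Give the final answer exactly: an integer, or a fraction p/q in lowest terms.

Part I: f(2) = 2*(50) + 1*(31) = 131; iterating: f(2)=131, f(3)=312, f(4)=755, f(5)=1822, f(6)=4399, f(7)=10620, f(8)=25639; answer 25639
Part II: A1 = 25639; d = 24; cross terms: (-22*-30 - 11*-33)=1023, (11*-8 - 34*-30)=932, (34*24 - -24*-8)=624, (-24*17 - -24*24)=168, (-24*-33 - -22*17)=1166; twice the area = |3913| = 3913; area = 3913/2; boundary points = 3 + 1 + 2 + 7 + 2 = 15; strictly interior points = area - boundary/2 + 1 = 1950; answer 1950
Part III: A2 = 1950; w = -26; remainder = value at the root: 3*(-26)^3 - 1*(-26)^2 - 2*(-26)^1 + 9 = (-52728) + (-676) + (52) + (9) = -53343; answer -53343
Part IV: A3 = -53343; r = 5; total draws C(13,4) = 715; favorable C(8,3)*C(5,1) = 280; P = 56/143; answer 56/143

56/143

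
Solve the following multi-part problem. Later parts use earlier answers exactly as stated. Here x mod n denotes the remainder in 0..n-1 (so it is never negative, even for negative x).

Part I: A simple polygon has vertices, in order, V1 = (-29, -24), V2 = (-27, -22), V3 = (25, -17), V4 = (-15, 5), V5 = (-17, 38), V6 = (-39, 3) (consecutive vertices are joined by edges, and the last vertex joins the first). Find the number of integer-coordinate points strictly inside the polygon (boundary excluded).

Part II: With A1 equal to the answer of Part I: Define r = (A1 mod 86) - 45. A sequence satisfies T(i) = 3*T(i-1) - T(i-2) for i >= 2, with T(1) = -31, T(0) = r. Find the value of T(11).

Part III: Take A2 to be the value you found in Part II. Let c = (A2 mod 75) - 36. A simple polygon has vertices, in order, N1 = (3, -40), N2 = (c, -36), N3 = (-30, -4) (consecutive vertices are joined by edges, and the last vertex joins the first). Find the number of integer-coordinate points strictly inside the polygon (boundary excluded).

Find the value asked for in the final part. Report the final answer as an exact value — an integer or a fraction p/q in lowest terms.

21

Part I: cross terms: (-29*-22 - -27*-24)=-10, (-27*-17 - 25*-22)=1009, (25*5 - -15*-17)=-130, (-15*38 - -17*5)=-485, (-17*3 - -39*38)=1431, (-39*-24 - -29*3)=1023; twice the area = |2838| = 2838; area = 1419; boundary points = 2 + 1 + 2 + 1 + 1 + 1 = 8; strictly interior points = area - boundary/2 + 1 = 1416; answer 1416
Part II: A1 = 1416; r = -5; T(2) = 3*(-31) - 1*(-5) = -88; iterating: T(2)=-88, T(3)=-233, T(4)=-611, T(5)=-1600, T(6)=-4189, T(7)=-10967, T(8)=-28712, T(9)=-75169, T(10)=-196795, T(11)=-515216; answer -515216
Part III: A2 = -515216; c = -2; cross terms: (3*-36 - -2*-40)=-188, (-2*-4 - -30*-36)=-1072, (-30*-40 - 3*-4)=1212; twice the area = |-48| = 48; area = 24; boundary points = 1 + 4 + 3 = 8; strictly interior points = area - boundary/2 + 1 = 21; answer 21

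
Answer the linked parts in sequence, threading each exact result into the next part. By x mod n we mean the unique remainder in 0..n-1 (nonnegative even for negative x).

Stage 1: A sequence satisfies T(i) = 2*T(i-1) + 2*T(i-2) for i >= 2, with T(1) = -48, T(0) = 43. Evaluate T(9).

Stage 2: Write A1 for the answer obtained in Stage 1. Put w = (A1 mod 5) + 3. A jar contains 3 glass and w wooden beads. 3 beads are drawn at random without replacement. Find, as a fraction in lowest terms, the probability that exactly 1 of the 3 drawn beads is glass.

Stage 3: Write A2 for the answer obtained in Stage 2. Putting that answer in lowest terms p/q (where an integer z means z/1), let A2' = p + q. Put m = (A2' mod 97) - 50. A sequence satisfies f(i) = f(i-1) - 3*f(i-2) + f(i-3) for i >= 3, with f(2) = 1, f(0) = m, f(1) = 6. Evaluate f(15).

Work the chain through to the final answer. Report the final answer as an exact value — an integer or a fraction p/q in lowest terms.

9934

Stage 1: T(2) = 2*(-48) + 2*(43) = -10; iterating: T(2)=-10, T(3)=-116, T(4)=-252, T(5)=-736, T(6)=-1976, T(7)=-5424, T(8)=-14800, T(9)=-40448; answer -40448
Stage 2: A1 = -40448; w = 5; total draws C(8,3) = 56; favorable C(3,1)*C(5,2) = 30; P = 15/28; answer 15/28
Stage 3: A2 = 15/28; threaded value p + q = 43; m = -7; f(3) = 1*(1) - 3*(6) + 1*(-7) = -24; iterating: f(3)=-24, f(4)=-21, f(5)=52, f(6)=91, f(7)=-86, f(8)=-307, f(9)=42, f(10)=877, f(11)=444, f(12)=-2145, f(13)=-2600, f(14)=4279, f(15)=9934; answer 9934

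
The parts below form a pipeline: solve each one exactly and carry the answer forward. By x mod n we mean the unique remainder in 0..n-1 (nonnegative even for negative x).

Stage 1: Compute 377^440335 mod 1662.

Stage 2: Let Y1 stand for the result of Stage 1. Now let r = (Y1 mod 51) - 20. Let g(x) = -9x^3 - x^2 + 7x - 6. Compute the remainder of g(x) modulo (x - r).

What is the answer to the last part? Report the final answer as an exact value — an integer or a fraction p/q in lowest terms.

-6585

Stage 1: squarings mod 1662: 377^1=377, 377^2=859, 377^4=1615, 377^8=547, 377^16=49, 377^32=739, 377^64=985, 377^128=1279, 377^256=433, 377^512=1345, 377^1024=769, 377^2048=1351, 377^4096=325, 377^8192=919, 377^16384=265, 377^32768=421, 377^65536=1069, 377^131072=967, 377^262144=1045; 377^440335 = 377^1 * 377^2 * 377^4 * 377^8 * 377^2048 * 377^4096 * 377^8192 * 377^32768 * 377^131072 * 377^262144 = 947 (mod 1662); answer 947
Stage 2: Y1 = 947; r = 9; remainder = value at the root: -9*(9)^3 - 1*(9)^2 + 7*(9)^1 - 6 = (-6561) + (-81) + (63) + (-6) = -6585; answer -6585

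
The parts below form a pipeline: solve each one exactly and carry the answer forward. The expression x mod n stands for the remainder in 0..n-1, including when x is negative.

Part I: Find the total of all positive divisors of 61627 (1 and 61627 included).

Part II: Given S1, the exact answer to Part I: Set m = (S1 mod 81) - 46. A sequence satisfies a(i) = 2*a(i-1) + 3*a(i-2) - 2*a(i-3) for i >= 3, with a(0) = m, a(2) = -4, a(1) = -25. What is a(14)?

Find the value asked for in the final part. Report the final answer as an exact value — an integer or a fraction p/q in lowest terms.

Part I: 61627 is prime, so its only divisors are 1 and 61627; sigma = 1 + 61627 = 61628; answer 61628
Part II: S1 = 61628; m = 22; a(3) = 2*(-4) + 3*(-25) - 2*(22) = -127; iterating: a(3)=-127, a(4)=-216, a(5)=-805, a(6)=-2004, a(7)=-5991, a(8)=-16384, a(9)=-46733, a(10)=-130636, a(11)=-368703, a(12)=-1035848, a(13)=-2916533, a(14)=-8203204; answer -8203204

-8203204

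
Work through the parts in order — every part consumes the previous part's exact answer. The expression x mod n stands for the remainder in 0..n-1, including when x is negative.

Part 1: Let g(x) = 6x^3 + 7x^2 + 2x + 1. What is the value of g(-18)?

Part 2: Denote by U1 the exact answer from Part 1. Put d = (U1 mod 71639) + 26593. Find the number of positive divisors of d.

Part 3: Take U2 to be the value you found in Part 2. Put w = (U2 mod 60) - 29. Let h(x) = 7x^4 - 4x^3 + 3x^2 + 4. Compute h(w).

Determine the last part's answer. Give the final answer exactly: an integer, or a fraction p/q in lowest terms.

2798754

Part 1: 6*(-18)^3 + 7*(-18)^2 + 2*(-18)^1 + 1 = (-34992) + (2268) + (-36) + (1) = -32759; answer -32759
Part 2: U1 = -32759; d = 65473; 65473 = 233 * 281; number of divisors = (1+1) * (1+1) = 4; answer 4
Part 3: U2 = 4; w = -25; 7*(-25)^4 - 4*(-25)^3 + 3*(-25)^2 + 4 = (2734375) + (62500) + (1875) + (4) = 2798754; answer 2798754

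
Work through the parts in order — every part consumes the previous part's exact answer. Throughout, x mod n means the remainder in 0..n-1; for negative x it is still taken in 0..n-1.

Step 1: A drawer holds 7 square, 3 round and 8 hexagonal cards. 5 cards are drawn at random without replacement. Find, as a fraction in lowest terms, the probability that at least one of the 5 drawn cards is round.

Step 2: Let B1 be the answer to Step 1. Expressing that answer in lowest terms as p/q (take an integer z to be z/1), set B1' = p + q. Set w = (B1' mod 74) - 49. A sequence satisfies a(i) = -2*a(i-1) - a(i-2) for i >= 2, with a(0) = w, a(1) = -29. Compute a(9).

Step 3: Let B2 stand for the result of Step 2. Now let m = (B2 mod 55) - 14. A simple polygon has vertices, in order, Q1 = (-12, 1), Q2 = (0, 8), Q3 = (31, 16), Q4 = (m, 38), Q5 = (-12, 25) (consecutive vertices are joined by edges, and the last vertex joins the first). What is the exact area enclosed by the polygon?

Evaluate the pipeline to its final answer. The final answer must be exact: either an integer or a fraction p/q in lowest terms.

Step 1: total draws C(18,5) = 8568; complement C(15,5) = 3003; favorable 8568 - 3003 = 5565; P = 265/408; answer 265/408
Step 2: B1 = 265/408; threaded value p + q = 673; w = -42; a(2) = -2*(-29) - 1*(-42) = 100; iterating: a(2)=100, a(3)=-171, a(4)=242, a(5)=-313, a(6)=384, a(7)=-455, a(8)=526, a(9)=-597; answer -597
Step 3: B2 = -597; m = -6; cross terms: (-12*8 - 0*1)=-96, (0*16 - 31*8)=-248, (31*38 - -6*16)=1274, (-6*25 - -12*38)=306, (-12*1 - -12*25)=288; twice the area = |1524| = 1524; area = 762; answer 762

762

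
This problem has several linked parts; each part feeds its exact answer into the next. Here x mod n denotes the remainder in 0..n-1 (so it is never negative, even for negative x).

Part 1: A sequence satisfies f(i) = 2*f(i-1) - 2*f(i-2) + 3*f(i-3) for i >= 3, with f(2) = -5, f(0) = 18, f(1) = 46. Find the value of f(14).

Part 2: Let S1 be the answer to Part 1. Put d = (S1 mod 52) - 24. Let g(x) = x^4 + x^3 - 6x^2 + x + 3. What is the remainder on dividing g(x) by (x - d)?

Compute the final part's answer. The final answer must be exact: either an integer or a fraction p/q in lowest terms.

348

Part 1: f(3) = 2*(-5) - 2*(46) + 3*(18) = -48; iterating: f(3)=-48, f(4)=52, f(5)=185, f(6)=122, f(7)=30, f(8)=371, f(9)=1048, f(10)=1444, f(11)=1905, f(12)=4066, f(13)=8654, f(14)=14891; answer 14891
Part 2: S1 = 14891; d = -5; remainder = value at the root: 1*(-5)^4 + 1*(-5)^3 - 6*(-5)^2 + 1*(-5)^1 + 3 = (625) + (-125) + (-150) + (-5) + (3) = 348; answer 348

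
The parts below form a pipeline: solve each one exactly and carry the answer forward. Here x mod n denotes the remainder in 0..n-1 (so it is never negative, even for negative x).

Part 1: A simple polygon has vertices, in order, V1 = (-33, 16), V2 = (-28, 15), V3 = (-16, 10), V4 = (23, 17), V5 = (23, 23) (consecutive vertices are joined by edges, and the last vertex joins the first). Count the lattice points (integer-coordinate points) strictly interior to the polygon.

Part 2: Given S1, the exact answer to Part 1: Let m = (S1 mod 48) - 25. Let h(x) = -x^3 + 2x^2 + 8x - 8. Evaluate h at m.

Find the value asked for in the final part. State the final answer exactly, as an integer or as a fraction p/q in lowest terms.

Part 1: cross terms: (-33*15 - -28*16)=-47, (-28*10 - -16*15)=-40, (-16*17 - 23*10)=-502, (23*23 - 23*17)=138, (23*16 - -33*23)=1127; twice the area = |676| = 676; area = 338; boundary points = 1 + 1 + 1 + 6 + 7 = 16; strictly interior points = area - boundary/2 + 1 = 331; answer 331
Part 2: S1 = 331; m = 18; -1*(18)^3 + 2*(18)^2 + 8*(18)^1 - 8 = (-5832) + (648) + (144) + (-8) = -5048; answer -5048

-5048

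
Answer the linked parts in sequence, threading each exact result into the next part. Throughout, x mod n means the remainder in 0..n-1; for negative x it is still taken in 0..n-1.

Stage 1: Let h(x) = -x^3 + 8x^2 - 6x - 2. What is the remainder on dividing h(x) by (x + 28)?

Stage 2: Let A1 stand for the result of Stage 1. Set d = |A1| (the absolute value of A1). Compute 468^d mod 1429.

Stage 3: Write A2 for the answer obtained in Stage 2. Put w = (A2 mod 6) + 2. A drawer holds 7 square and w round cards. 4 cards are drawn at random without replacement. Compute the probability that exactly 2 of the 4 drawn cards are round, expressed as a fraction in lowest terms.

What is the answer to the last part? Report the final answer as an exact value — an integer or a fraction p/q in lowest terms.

21/55

Stage 1: remainder = value at the root: -1*(-28)^3 + 8*(-28)^2 - 6*(-28)^1 - 2 = (21952) + (6272) + (168) + (-2) = 28390; answer 28390
Stage 2: A1 = 28390; d = 28390; squarings mod 1429: 468^1=468, 468^2=387, 468^4=1153, 468^8=439, 468^16=1235, 468^32=482, 468^64=826, 468^128=643, 468^256=468, 468^512=387, 468^1024=1153, 468^2048=439, 468^4096=1235, 468^8192=482, 468^16384=826; 468^28390 = 468^2 * 468^4 * 468^32 * 468^64 * 468^128 * 468^512 * 468^1024 * 468^2048 * 468^8192 * 468^16384 = 764 (mod 1429); answer 764
Stage 3: A2 = 764; w = 4; total draws C(11,4) = 330; favorable C(4,2)*C(7,2) = 126; P = 21/55; answer 21/55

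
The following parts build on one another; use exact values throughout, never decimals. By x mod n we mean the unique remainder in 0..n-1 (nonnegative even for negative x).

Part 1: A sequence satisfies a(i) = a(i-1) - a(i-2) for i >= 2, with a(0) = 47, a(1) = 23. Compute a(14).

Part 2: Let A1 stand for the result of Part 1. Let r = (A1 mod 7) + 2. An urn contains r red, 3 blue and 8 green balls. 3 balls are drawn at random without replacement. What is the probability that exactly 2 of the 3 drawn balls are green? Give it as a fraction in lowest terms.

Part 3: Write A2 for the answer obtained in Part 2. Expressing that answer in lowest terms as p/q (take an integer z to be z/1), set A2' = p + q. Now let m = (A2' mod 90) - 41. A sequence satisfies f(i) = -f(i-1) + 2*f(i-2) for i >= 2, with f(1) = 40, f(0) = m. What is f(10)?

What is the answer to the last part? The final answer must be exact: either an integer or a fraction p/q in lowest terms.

-9536

Part 1: a(2) = 1*(23) - 1*(47) = -24; iterating: a(2)=-24, a(3)=-47, a(4)=-23, a(5)=24, a(6)=47, a(7)=23, a(8)=-24, a(9)=-47, a(10)=-23, a(11)=24, a(12)=47, a(13)=23, a(14)=-24; answer -24
Part 2: A1 = -24; r = 6; total draws C(17,3) = 680; favorable C(8,2)*C(9,1) = 252; P = 63/170; answer 63/170
Part 3: A2 = 63/170; threaded value p + q = 233; m = 12; f(2) = -1*(40) + 2*(12) = -16; iterating: f(2)=-16, f(3)=96, f(4)=-128, f(5)=320, f(6)=-576, f(7)=1216, f(8)=-2368, f(9)=4800, f(10)=-9536; answer -9536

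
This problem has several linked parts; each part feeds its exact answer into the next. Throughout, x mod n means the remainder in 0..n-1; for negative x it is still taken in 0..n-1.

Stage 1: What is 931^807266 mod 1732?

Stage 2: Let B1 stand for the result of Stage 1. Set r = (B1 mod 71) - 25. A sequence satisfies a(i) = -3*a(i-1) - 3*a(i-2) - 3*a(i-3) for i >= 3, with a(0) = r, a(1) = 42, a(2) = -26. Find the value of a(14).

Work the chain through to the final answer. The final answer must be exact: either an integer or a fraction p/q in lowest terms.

-155682

Stage 1: squarings mod 1732: 931^1=931, 931^2=761, 931^4=633, 931^8=597, 931^16=1349, 931^32=1201, 931^64=1377, 931^128=1321, 931^256=917, 931^512=869, 931^1024=9, 931^2048=81, 931^4096=1365, 931^8192=1325, 931^16384=1109, 931^32768=161, 931^65536=1673, 931^131072=17, 931^262144=289, 931^524288=385; 931^807266 = 931^2 * 931^32 * 931^64 * 931^256 * 931^4096 * 931^16384 * 931^262144 * 931^524288 = 1293 (mod 1732); answer 1293
Stage 2: B1 = 1293; r = -10; a(3) = -3*(-26) - 3*(42) - 3*(-10) = -18; iterating: a(3)=-18, a(4)=6, a(5)=114, a(6)=-306, a(7)=558, a(8)=-1098, a(9)=2538, a(10)=-5994, a(11)=13662, a(12)=-30618, a(13)=68850, a(14)=-155682; answer -155682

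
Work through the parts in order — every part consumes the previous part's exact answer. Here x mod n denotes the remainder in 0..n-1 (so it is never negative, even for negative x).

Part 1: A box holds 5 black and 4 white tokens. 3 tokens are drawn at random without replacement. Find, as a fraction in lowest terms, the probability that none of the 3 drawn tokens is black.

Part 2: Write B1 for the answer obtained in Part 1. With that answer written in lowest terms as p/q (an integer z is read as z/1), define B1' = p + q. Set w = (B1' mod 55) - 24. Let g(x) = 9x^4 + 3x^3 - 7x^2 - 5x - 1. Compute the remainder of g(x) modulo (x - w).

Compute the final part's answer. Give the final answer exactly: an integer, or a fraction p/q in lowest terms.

Part 1: total draws C(9,3) = 84; favorable C(4,3) = 4; P = 1/21; answer 1/21
Part 2: B1 = 1/21; threaded value p + q = 22; w = -2; remainder = value at the root: 9*(-2)^4 + 3*(-2)^3 - 7*(-2)^2 - 5*(-2)^1 - 1 = (144) + (-24) + (-28) + (10) + (-1) = 101; answer 101

101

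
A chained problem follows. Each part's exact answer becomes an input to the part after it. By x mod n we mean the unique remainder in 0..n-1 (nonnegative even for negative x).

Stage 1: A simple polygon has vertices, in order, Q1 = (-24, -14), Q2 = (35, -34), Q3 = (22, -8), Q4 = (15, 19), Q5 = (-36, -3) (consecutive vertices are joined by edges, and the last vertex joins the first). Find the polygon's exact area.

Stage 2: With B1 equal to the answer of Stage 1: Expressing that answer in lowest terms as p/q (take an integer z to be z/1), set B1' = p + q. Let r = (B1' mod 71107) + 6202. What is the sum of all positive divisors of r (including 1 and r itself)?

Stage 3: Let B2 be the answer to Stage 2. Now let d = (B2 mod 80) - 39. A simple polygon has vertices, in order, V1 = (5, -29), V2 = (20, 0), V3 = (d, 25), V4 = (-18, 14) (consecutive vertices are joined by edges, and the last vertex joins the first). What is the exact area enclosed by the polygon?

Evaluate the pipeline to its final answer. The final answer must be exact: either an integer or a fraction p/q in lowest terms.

Stage 1: cross terms: (-24*-34 - 35*-14)=1306, (35*-8 - 22*-34)=468, (22*19 - 15*-8)=538, (15*-3 - -36*19)=639, (-36*-14 - -24*-3)=432; twice the area = |3383| = 3383; area = 3383/2; answer 3383/2
Stage 2: B1 = 3383/2; threaded value p + q = 3385; r = 9587; 9587 is prime, so its only divisors are 1 and 9587; sigma = 1 + 9587 = 9588; answer 9588
Stage 3: B2 = 9588; d = 29; cross terms: (5*0 - 20*-29)=580, (20*25 - 29*0)=500, (29*14 - -18*25)=856, (-18*-29 - 5*14)=452; twice the area = |2388| = 2388; area = 1194; answer 1194

1194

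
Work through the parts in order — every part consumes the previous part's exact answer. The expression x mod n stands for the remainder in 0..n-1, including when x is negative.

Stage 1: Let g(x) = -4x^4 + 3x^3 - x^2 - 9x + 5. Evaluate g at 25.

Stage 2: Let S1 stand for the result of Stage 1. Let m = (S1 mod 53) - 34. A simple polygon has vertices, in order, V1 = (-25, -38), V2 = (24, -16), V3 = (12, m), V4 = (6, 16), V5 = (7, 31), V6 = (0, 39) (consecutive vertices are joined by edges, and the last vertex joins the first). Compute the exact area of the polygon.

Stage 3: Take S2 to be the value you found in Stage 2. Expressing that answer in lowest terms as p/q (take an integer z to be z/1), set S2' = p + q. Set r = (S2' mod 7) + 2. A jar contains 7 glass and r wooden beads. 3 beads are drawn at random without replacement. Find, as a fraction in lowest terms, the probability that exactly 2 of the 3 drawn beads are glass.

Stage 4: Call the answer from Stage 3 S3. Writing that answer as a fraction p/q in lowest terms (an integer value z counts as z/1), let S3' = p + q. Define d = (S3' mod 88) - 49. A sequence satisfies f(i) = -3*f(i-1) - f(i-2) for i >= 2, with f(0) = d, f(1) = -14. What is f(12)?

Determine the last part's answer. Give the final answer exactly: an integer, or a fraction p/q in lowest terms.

365776

Stage 1: -4*(25)^4 + 3*(25)^3 - 1*(25)^2 - 9*(25)^1 + 5 = (-1562500) + (46875) + (-625) + (-225) + (5) = -1516470; answer -1516470
Stage 2: S1 = -1516470; m = -15; cross terms: (-25*-16 - 24*-38)=1312, (24*-15 - 12*-16)=-168, (12*16 - 6*-15)=282, (6*31 - 7*16)=74, (7*39 - 0*31)=273, (0*-38 - -25*39)=975; twice the area = |2748| = 2748; area = 1374; answer 1374
Stage 3: S2 = 1374; threaded value p + q = 1375; r = 5; total draws C(12,3) = 220; favorable C(7,2)*C(5,1) = 105; P = 21/44; answer 21/44
Stage 4: S3 = 21/44; threaded value p + q = 65; d = 16; f(2) = -3*(-14) - 1*(16) = 26; iterating: f(2)=26, f(3)=-64, f(4)=166, f(5)=-434, f(6)=1136, f(7)=-2974, f(8)=7786, f(9)=-20384, f(10)=53366, f(11)=-139714, f(12)=365776; answer 365776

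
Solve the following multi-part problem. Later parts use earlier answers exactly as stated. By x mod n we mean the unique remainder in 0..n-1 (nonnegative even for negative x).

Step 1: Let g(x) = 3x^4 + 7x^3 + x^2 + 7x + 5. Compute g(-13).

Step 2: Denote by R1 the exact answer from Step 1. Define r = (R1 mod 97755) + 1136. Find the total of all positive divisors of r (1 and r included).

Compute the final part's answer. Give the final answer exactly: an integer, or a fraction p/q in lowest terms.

Step 1: 3*(-13)^4 + 7*(-13)^3 + 1*(-13)^2 + 7*(-13)^1 + 5 = (85683) + (-15379) + (169) + (-91) + (5) = 70387; answer 70387
Step 2: R1 = 70387; r = 71523; 71523 = 3^4 * 883; sigma = (1 + 3 + 9 + 27 + 81) * (1 + 883) = 121 * 884 = 106964; answer 106964

106964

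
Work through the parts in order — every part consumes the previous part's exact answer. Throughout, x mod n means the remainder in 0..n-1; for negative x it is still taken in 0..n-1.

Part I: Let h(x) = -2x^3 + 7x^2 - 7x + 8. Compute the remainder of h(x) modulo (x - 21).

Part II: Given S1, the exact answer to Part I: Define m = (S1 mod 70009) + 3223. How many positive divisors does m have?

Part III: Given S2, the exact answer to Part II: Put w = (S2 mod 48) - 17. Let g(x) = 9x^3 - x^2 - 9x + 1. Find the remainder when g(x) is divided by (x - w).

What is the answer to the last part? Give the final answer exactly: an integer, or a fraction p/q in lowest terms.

Part I: remainder = value at the root: -2*(21)^3 + 7*(21)^2 - 7*(21)^1 + 8 = (-18522) + (3087) + (-147) + (8) = -15574; answer -15574
Part II: S1 = -15574; m = 57658; 57658 = 2 * 127 * 227; number of divisors = (1+1) * (1+1) * (1+1) = 8; answer 8
Part III: S2 = 8; w = -9; remainder = value at the root: 9*(-9)^3 - 1*(-9)^2 - 9*(-9)^1 + 1 = (-6561) + (-81) + (81) + (1) = -6560; answer -6560

-6560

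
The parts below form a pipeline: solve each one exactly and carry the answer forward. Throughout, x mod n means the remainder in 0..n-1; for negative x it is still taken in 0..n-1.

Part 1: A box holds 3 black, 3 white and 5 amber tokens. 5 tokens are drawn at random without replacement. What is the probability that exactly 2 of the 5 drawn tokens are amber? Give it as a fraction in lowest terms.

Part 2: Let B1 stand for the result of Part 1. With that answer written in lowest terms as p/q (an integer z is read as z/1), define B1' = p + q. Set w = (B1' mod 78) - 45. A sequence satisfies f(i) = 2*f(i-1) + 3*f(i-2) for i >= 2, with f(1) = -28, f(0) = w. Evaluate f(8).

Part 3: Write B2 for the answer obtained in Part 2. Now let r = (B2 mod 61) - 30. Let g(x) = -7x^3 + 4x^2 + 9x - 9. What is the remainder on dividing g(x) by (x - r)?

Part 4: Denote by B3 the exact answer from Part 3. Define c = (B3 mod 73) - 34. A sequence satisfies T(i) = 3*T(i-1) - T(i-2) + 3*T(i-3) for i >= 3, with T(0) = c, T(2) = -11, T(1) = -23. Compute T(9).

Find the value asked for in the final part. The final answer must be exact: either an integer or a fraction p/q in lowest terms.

Part 1: total draws C(11,5) = 462; favorable C(5,2)*C(6,3) = 200; P = 100/231; answer 100/231
Part 2: B1 = 100/231; threaded value p + q = 331; w = -26; f(2) = 2*(-28) + 3*(-26) = -134; iterating: f(2)=-134, f(3)=-352, f(4)=-1106, f(5)=-3268, f(6)=-9854, f(7)=-29512, f(8)=-88586; answer -88586
Part 3: B2 = -88586; r = 17; remainder = value at the root: -7*(17)^3 + 4*(17)^2 + 9*(17)^1 - 9 = (-34391) + (1156) + (153) + (-9) = -33091; answer -33091
Part 4: B3 = -33091; c = 17; T(3) = 3*(-11) - 1*(-23) + 3*(17) = 41; iterating: T(3)=41, T(4)=65, T(5)=121, T(6)=421, T(7)=1337, T(8)=3953, T(9)=11785; answer 11785

11785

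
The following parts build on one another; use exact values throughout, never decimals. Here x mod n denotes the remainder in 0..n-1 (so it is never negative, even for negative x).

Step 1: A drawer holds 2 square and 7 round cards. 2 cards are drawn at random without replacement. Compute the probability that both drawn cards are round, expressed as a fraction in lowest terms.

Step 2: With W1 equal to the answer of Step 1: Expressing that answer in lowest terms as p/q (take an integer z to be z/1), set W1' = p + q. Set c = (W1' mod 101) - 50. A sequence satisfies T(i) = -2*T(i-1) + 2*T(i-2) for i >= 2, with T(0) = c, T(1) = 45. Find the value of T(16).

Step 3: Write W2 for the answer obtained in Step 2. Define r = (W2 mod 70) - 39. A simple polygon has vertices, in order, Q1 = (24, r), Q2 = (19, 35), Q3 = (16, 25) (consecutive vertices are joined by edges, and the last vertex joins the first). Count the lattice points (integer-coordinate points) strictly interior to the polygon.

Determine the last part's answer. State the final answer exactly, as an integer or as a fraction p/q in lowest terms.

Step 1: total draws C(9,2) = 36; favorable C(7,2) = 21; P = 7/12; answer 7/12
Step 2: W1 = 7/12; threaded value p + q = 19; c = -31; T(2) = -2*(45) + 2*(-31) = -152; iterating: T(2)=-152, T(3)=394, T(4)=-1092, T(5)=2972, T(6)=-8128, T(7)=22200, T(8)=-60656, T(9)=165712, T(10)=-452736, T(11)=1236896, T(12)=-3379264, T(13)=9232320, T(14)=-25223168, T(15)=68910976, T(16)=-188268288; answer -188268288
Step 3: W2 = -188268288; r = -37; cross terms: (24*35 - 19*-37)=1543, (19*25 - 16*35)=-85, (16*-37 - 24*25)=-1192; twice the area = |266| = 266; area = 133; boundary points = 1 + 1 + 2 = 4; strictly interior points = area - boundary/2 + 1 = 132; answer 132

132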